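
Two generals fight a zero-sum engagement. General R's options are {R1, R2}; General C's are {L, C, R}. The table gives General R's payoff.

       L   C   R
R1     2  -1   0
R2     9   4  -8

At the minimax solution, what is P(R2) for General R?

1/13

Row minima: R1 → -1, R2 → -8; maximin = -1.
Column maxima: L → 9, C → 4, R → 0; minimax = 0.
-1 ≠ 0, so there is no saddle point; optimal play is mixed.
L is strictly dominated by C (it gives General R strictly more in every row), so General C never plays it.
On the remaining 2×2 (R1, R2 vs C, R):
Let General R play R1 with probability p. Expected payoff against C: (-1)p + 4(1−p) = −5p + 4; against R: 0p + (-8)(1−p) = 8p − 8.
Setting these equal: −5p + 4 = 8p − 8 ⇒ −13p = -12 ⇒ p = 12/13, and the value is (-5)·(12/13) + 4 = -8/13.
For General C: with q = P(C), equating R1's and R2's payoffs gives −q = 12q − 8 ⇒ q = 8/13.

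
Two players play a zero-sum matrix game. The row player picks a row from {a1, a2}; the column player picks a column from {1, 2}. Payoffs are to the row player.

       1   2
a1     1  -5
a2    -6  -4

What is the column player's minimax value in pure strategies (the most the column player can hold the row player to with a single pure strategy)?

Column maxima: 1 → 1, 2 → -4.
The smallest of these is -4.

-4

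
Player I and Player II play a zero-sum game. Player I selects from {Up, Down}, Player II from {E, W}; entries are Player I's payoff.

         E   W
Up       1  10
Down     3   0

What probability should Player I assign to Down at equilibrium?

Row minima: Up → 1, Down → 0; maximin = 1.
Column maxima: E → 3, W → 10; minimax = 3.
1 ≠ 3, so there is no saddle point; optimal play is mixed.
Let Player I play Up with probability p. Expected payoff against E: 1p + 3(1−p) = −2p + 3; against W: 10p + 0(1−p) = 10p.
Setting these equal: −2p + 3 = 10p ⇒ −12p = -3 ⇒ p = 1/4, and the value is (-2)·(1/4) + 3 = 5/2.
For Player II: with q = P(E), equating Up's and Down's payoffs gives −9q + 10 = 3q ⇒ q = 5/6.

3/4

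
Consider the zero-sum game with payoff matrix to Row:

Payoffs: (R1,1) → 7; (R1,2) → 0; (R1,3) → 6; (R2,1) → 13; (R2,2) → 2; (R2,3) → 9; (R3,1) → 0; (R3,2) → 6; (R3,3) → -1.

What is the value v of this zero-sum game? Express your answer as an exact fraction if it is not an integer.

4

Row minima: R1 → 0, R2 → 2, R3 → -1; maximin = 2.
Column maxima: 1 → 13, 2 → 6, 3 → 9; minimax = 6.
2 ≠ 6, so there is no saddle point; optimal play is mixed.
R1 is strictly dominated by R2, so Row never plays it.
1 is strictly dominated by 3 (it gives Row strictly more in every row), so Column never plays it.
On the remaining 2×2 (R2, R3 vs 2, 3):
Let Row play R2 with probability p. Expected payoff against 2: 2p + 6(1−p) = −4p + 6; against 3: 9p + (-1)(1−p) = 10p − 1.
Setting these equal: −4p + 6 = 10p − 1 ⇒ −14p = -7 ⇒ p = 1/2, and the value is (-4)·(1/2) + 6 = 4.
For Column: with q = P(2), equating R2's and R3's payoffs gives −7q + 9 = 7q − 1 ⇒ q = 5/7.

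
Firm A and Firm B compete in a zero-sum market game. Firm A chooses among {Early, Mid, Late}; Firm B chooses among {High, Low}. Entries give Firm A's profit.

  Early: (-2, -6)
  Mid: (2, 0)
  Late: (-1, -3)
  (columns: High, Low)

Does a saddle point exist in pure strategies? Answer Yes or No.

Yes

Row minima: Early → -6, Mid → 0, Late → -3; maximin = 0.
Column maxima: High → 2, Low → 0; minimax = 0.
maximin = minimax = 0, so a saddle point exists.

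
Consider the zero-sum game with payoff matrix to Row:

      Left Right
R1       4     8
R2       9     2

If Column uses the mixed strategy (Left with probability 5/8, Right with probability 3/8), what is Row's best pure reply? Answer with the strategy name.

Expected payoff of R1: (5/8)·4 + (3/8)·8 = 11/2.
Expected payoff of R2: (5/8)·9 + (3/8)·2 = 51/8.
The largest is 51/8, so Row's best response is R2.

R2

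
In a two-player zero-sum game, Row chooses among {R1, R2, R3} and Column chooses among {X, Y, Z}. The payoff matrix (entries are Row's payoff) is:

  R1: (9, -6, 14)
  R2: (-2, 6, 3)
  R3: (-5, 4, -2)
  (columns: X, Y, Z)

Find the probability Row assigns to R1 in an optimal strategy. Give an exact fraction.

Row minima: R1 → -6, R2 → -2, R3 → -5; maximin = -2.
Column maxima: X → 9, Y → 6, Z → 14; minimax = 6.
-2 ≠ 6, so there is no saddle point; optimal play is mixed.
R3 is strictly dominated by R2, so Row never plays it.
Z is strictly dominated by X (it gives Row strictly more in every row), so Column never plays it.
On the remaining 2×2 (R1, R2 vs X, Y):
Let Row play R1 with probability p. Expected payoff against X: 9p + (-2)(1−p) = 11p − 2; against Y: (-6)p + 6(1−p) = −12p + 6.
Setting these equal: 11p − 2 = −12p + 6 ⇒ 23p = 8 ⇒ p = 8/23, and the value is (11)·(8/23) − 2 = 42/23.
For Column: with q = P(X), equating R1's and R2's payoffs gives 15q − 6 = −8q + 6 ⇒ q = 12/23.

8/23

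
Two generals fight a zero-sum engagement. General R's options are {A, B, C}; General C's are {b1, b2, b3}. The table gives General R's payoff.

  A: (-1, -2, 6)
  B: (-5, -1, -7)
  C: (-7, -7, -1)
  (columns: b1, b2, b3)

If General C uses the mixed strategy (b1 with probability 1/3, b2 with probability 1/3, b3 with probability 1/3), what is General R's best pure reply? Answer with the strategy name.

A

Expected payoff of A: (1/3)·(-1) + (1/3)·(-2) + (1/3)·6 = 1.
Expected payoff of B: (1/3)·(-5) + (1/3)·(-1) + (1/3)·(-7) = -13/3.
Expected payoff of C: (1/3)·(-7) + (1/3)·(-7) + (1/3)·(-1) = -5.
The largest is 1, so General R's best response is A.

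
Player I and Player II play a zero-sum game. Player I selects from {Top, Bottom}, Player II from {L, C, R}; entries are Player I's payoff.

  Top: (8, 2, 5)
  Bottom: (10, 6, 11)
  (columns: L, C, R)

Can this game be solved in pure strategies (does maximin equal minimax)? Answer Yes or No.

Row minima: Top → 2, Bottom → 6; maximin = 6.
Column maxima: L → 10, C → 6, R → 11; minimax = 6.
maximin = minimax = 6, so a saddle point exists.

Yes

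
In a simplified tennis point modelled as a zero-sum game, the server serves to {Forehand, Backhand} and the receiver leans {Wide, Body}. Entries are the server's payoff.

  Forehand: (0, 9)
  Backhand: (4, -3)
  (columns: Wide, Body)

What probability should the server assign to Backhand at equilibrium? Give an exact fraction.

9/16

Row minima: Forehand → 0, Backhand → -3; maximin = 0.
Column maxima: Wide → 4, Body → 9; minimax = 4.
0 ≠ 4, so there is no saddle point; optimal play is mixed.
Let the server play Forehand with probability p. Expected payoff against Wide: 0p + 4(1−p) = −4p + 4; against Body: 9p + (-3)(1−p) = 12p − 3.
Setting these equal: −4p + 4 = 12p − 3 ⇒ −16p = -7 ⇒ p = 7/16, and the value is (-4)·(7/16) + 4 = 9/4.
For the receiver: with q = P(Wide), equating Forehand's and Backhand's payoffs gives −9q + 9 = 7q − 3 ⇒ q = 3/4.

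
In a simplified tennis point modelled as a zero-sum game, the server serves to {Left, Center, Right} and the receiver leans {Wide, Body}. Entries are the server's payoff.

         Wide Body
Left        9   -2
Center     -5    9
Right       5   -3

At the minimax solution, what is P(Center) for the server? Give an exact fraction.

Row minima: Left → -2, Center → -5, Right → -3; maximin = -2.
Column maxima: Wide → 9, Body → 9; minimax = 9.
-2 ≠ 9, so there is no saddle point; optimal play is mixed.
Right is strictly dominated by Left, so the server never plays it.
On the remaining 2×2 (Left, Center vs Wide, Body):
Let the server play Left with probability p. Expected payoff against Wide: 9p + (-5)(1−p) = 14p − 5; against Body: (-2)p + 9(1−p) = −11p + 9.
Setting these equal: 14p − 5 = −11p + 9 ⇒ 25p = 14 ⇒ p = 14/25, and the value is (14)·(14/25) − 5 = 71/25.
For the receiver: with q = P(Wide), equating Left's and Center's payoffs gives 11q − 2 = −14q + 9 ⇒ q = 11/25.

11/25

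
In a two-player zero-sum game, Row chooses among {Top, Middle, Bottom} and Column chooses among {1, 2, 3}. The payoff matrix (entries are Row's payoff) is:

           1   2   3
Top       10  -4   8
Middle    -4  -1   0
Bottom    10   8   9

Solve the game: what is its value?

8

Row minima: Top → -4, Middle → -4, Bottom → 8; maximin = 8.
Column maxima: 1 → 10, 2 → 8, 3 → 9; minimax = 8.
Since maximin = minimax = 8, there is a saddle point and the value is 8.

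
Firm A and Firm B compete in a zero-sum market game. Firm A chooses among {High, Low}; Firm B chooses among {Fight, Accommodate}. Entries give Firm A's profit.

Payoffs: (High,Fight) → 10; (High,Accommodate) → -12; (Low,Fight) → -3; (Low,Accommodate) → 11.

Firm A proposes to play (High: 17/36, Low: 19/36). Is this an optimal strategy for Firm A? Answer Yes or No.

Against Fight this mix gives (17/36)·10 + (19/36)·(-3) = 113/36.
Against Accommodate this mix gives (17/36)·(-12) + (19/36)·11 = 5/36.
Firm B will play Accommodate, holding Firm A to 5/36. Shifting weight toward the row that does better against Accommodate would raise this floor (the equalizing mix achieves 37/18 against both Accommodate and Fight), so the proposed strategy is not optimal.

No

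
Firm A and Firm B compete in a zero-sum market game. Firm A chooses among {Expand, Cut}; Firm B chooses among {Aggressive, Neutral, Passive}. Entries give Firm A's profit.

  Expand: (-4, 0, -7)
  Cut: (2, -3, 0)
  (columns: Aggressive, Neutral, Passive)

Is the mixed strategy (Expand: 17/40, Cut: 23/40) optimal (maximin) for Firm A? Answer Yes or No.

Against Aggressive this mix gives (17/40)·(-4) + (23/40)·2 = -11/20.
Against Neutral this mix gives (17/40)·0 + (23/40)·(-3) = -69/40.
Against Passive this mix gives (17/40)·(-7) + (23/40)·0 = -119/40.
Firm B will play Passive, holding Firm A to -119/40. Shifting weight toward the row that does better against Passive would raise this floor (the equalizing mix achieves -21/10 against both Passive and Neutral), so the proposed strategy is not optimal.

No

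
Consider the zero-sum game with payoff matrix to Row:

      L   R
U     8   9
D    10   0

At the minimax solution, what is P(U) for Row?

Row minima: U → 8, D → 0; maximin = 8.
Column maxima: L → 10, R → 9; minimax = 9.
8 ≠ 9, so there is no saddle point; optimal play is mixed.
Let Row play U with probability p. Expected payoff against L: 8p + 10(1−p) = −2p + 10; against R: 9p + 0(1−p) = 9p.
Setting these equal: −2p + 10 = 9p ⇒ −11p = -10 ⇒ p = 10/11, and the value is (-2)·(10/11) + 10 = 90/11.
For Column: with q = P(L), equating U's and D's payoffs gives −q + 9 = 10q ⇒ q = 9/11.

10/11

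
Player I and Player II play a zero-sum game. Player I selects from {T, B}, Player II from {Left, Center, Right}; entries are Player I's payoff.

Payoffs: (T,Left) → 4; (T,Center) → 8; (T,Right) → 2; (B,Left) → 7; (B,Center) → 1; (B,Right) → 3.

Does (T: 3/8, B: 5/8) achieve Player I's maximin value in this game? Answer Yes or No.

No

Against Left this mix gives (3/8)·4 + (5/8)·7 = 47/8.
Against Center this mix gives (3/8)·8 + (5/8)·1 = 29/8.
Against Right this mix gives (3/8)·2 + (5/8)·3 = 21/8.
Player II will play Right, holding Player I to 21/8. Shifting weight toward the row that does better against Right would raise this floor (the equalizing mix achieves 11/4 against both Right and Center), so the proposed strategy is not optimal.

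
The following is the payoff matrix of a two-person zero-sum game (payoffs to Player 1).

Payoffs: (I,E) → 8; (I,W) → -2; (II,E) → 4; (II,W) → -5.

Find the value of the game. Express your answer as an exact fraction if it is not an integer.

-2

Row minima: I → -2, II → -5; maximin = -2.
Column maxima: E → 8, W → -2; minimax = -2.
Since maximin = minimax = -2, there is a saddle point and the value is -2.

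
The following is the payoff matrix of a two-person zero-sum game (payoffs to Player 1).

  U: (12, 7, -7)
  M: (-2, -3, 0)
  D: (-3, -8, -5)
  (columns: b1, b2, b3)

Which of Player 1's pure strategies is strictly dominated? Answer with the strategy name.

D

M gives a strictly higher payoff than D against every column: -2 > -3, -3 > -8, 0 > -5.
So D is strictly dominated and Player 1 never plays it.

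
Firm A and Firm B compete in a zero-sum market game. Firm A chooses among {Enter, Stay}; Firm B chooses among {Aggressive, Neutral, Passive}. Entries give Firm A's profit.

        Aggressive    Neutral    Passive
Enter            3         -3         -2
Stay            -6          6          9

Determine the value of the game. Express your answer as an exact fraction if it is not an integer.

Row minima: Enter → -3, Stay → -6; maximin = -3.
Column maxima: Aggressive → 3, Neutral → 6, Passive → 9; minimax = 3.
-3 ≠ 3, so there is no saddle point; optimal play is mixed.
Passive is strictly dominated by Neutral (it gives Firm A strictly more in every row), so Firm B never plays it.
On the remaining 2×2 (Enter, Stay vs Aggressive, Neutral):
Let Firm A play Enter with probability p. Expected payoff against Aggressive: 3p + (-6)(1−p) = 9p − 6; against Neutral: (-3)p + 6(1−p) = −9p + 6.
Setting these equal: 9p − 6 = −9p + 6 ⇒ 18p = 12 ⇒ p = 2/3, and the value is (9)·(2/3) − 6 = 0.
For Firm B: with q = P(Aggressive), equating Enter's and Stay's payoffs gives 6q − 3 = −12q + 6 ⇒ q = 1/2.

0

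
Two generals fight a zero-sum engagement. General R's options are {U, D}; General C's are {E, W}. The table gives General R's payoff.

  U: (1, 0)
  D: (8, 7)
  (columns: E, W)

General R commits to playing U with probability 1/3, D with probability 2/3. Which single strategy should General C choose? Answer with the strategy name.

If General C plays E, General R's expected payoff is (1/3)·1 + (2/3)·8 = 17/3.
If General C plays W, General R's expected payoff is (1/3)·0 + (2/3)·7 = 14/3.
General C minimizes General R's payoff; the smallest is 14/3, so the best response is W.

W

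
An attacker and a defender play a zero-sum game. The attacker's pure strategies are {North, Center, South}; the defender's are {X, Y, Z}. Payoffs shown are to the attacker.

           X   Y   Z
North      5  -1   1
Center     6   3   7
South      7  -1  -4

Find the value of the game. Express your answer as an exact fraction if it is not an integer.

Row minima: North → -1, Center → 3, South → -4; maximin = 3.
Column maxima: X → 7, Y → 3, Z → 7; minimax = 3.
Since maximin = minimax = 3, there is a saddle point and the value is 3.

3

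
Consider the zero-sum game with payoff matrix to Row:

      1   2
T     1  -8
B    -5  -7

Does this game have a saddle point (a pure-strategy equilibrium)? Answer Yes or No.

Row minima: T → -8, B → -7; maximin = -7.
Column maxima: 1 → 1, 2 → -7; minimax = -7.
maximin = minimax = -7, so a saddle point exists.

Yes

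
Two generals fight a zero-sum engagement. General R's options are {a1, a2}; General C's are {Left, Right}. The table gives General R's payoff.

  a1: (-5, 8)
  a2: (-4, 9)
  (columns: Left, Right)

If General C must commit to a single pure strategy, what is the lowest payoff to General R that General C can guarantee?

-4

Column maxima: Left → -4, Right → 9.
The smallest of these is -4.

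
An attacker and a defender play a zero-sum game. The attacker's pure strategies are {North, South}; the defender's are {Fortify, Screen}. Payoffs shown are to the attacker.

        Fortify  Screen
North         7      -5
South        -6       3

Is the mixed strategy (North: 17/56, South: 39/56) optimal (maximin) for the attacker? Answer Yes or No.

No

Against Fortify this mix gives (17/56)·7 + (39/56)·(-6) = -115/56.
Against Screen this mix gives (17/56)·(-5) + (39/56)·3 = 4/7.
The defender will play Fortify, holding the attacker to -115/56. Shifting weight toward the row that does better against Fortify would raise this floor (the equalizing mix achieves -3/7 against both Fortify and Screen), so the proposed strategy is not optimal.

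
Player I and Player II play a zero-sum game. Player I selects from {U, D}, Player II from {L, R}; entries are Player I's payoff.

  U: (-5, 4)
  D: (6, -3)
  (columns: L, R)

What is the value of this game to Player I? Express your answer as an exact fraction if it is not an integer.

Row minima: U → -5, D → -3; maximin = -3.
Column maxima: L → 6, R → 4; minimax = 4.
-3 ≠ 4, so there is no saddle point; optimal play is mixed.
Let Player I play U with probability p. Expected payoff against L: (-5)p + 6(1−p) = −11p + 6; against R: 4p + (-3)(1−p) = 7p − 3.
Setting these equal: −11p + 6 = 7p − 3 ⇒ −18p = -9 ⇒ p = 1/2, and the value is (-11)·(1/2) + 6 = 1/2.
For Player II: with q = P(L), equating U's and D's payoffs gives −9q + 4 = 9q − 3 ⇒ q = 7/18.

1/2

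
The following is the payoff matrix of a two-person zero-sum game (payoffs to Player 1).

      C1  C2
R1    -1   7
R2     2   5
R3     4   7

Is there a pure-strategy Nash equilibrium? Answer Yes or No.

Row minima: R1 → -1, R2 → 2, R3 → 4; maximin = 4.
Column maxima: C1 → 4, C2 → 7; minimax = 4.
maximin = minimax = 4, so a saddle point exists.

Yes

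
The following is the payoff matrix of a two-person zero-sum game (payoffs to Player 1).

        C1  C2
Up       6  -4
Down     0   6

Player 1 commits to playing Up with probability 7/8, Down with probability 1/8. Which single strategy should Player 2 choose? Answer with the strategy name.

If Player 2 plays C1, Player 1's expected payoff is (7/8)·6 + (1/8)·0 = 21/4.
If Player 2 plays C2, Player 1's expected payoff is (7/8)·(-4) + (1/8)·6 = -11/4.
Player 2 minimizes Player 1's payoff; the smallest is -11/4, so the best response is C2.

C2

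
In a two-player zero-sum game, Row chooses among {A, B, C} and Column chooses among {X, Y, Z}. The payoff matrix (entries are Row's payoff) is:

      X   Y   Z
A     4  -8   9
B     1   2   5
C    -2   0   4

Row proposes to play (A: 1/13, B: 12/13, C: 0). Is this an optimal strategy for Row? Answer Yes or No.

Against X this mix gives (1/13)·4 + (12/13)·1 = 16/13.
Against Y this mix gives (1/13)·(-8) + (12/13)·2 = 16/13.
Against Z this mix gives (1/13)·9 + (12/13)·5 = 69/13.
All of Column's active replies (X, Y) yield 16/13, and no column does worse for Row. The mix makes Column indifferent and guarantees 16/13, so it is optimal.

Yes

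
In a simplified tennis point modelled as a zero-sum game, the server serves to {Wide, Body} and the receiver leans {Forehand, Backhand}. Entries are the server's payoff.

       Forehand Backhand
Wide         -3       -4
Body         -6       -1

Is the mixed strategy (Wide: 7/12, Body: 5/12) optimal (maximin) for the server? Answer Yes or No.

Against Forehand this mix gives (7/12)·(-3) + (5/12)·(-6) = -17/4.
Against Backhand this mix gives (7/12)·(-4) + (5/12)·(-1) = -11/4.
The receiver will play Forehand, holding the server to -17/4. Shifting weight toward the row that does better against Forehand would raise this floor (the equalizing mix achieves -7/2 against both Forehand and Backhand), so the proposed strategy is not optimal.

No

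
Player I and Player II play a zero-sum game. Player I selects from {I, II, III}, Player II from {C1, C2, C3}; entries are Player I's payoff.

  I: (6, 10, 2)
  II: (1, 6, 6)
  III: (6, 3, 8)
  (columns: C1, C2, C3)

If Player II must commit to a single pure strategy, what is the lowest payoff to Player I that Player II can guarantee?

6

Column maxima: C1 → 6, C2 → 10, C3 → 8.
The smallest of these is 6.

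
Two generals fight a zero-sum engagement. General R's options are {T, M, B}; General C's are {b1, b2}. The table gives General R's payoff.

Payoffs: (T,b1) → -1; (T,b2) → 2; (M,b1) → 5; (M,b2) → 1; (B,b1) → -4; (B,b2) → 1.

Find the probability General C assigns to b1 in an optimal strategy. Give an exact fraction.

1/7

Row minima: T → -1, M → 1, B → -4; maximin = 1.
Column maxima: b1 → 5, b2 → 2; minimax = 2.
1 ≠ 2, so there is no saddle point; optimal play is mixed.
B is strictly dominated by T, so General R never plays it.
On the remaining 2×2 (T, M vs b1, b2):
Let General R play T with probability p. Expected payoff against b1: (-1)p + 5(1−p) = −6p + 5; against b2: 2p + 1(1−p) = p + 1.
Setting these equal: −6p + 5 = p + 1 ⇒ −7p = -4 ⇒ p = 4/7, and the value is (-6)·(4/7) + 5 = 11/7.
For General C: with q = P(b1), equating T's and M's payoffs gives −3q + 2 = 4q + 1 ⇒ q = 1/7.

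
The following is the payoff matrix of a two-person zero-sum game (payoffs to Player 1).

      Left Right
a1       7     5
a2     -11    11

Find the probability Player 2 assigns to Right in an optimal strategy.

Row minima: a1 → 5, a2 → -11; maximin = 5.
Column maxima: Left → 7, Right → 11; minimax = 7.
5 ≠ 7, so there is no saddle point; optimal play is mixed.
Let Player 1 play a1 with probability p. Expected payoff against Left: 7p + (-11)(1−p) = 18p − 11; against Right: 5p + 11(1−p) = −6p + 11.
Setting these equal: 18p − 11 = −6p + 11 ⇒ 24p = 22 ⇒ p = 11/12, and the value is (18)·(11/12) − 11 = 11/2.
For Player 2: with q = P(Left), equating a1's and a2's payoffs gives 2q + 5 = −22q + 11 ⇒ q = 1/4.

3/4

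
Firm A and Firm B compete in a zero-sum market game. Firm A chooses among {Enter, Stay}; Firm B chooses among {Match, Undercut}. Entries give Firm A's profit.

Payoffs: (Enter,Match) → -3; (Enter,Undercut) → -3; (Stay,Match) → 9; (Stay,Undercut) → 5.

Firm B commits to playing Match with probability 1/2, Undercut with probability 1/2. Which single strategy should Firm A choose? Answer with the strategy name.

Expected payoff of Enter: (1/2)·(-3) + (1/2)·(-3) = -3.
Expected payoff of Stay: (1/2)·9 + (1/2)·5 = 7.
The largest is 7, so Firm A's best response is Stay.

Stay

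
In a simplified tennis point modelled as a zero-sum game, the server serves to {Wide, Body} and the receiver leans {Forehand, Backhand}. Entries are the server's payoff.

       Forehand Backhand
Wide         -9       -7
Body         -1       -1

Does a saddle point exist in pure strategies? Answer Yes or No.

Yes

Row minima: Wide → -9, Body → -1; maximin = -1.
Column maxima: Forehand → -1, Backhand → -1; minimax = -1.
maximin = minimax = -1, so a saddle point exists.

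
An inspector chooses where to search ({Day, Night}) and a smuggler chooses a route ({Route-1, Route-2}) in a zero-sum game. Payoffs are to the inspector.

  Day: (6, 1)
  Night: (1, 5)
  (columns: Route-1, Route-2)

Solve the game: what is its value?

Row minima: Day → 1, Night → 1; maximin = 1.
Column maxima: Route-1 → 6, Route-2 → 5; minimax = 5.
1 ≠ 5, so there is no saddle point; optimal play is mixed.
Let the inspector play Day with probability p. Expected payoff against Route-1: 6p + 1(1−p) = 5p + 1; against Route-2: 1p + 5(1−p) = −4p + 5.
Setting these equal: 5p + 1 = −4p + 5 ⇒ 9p = 4 ⇒ p = 4/9, and the value is (5)·(4/9) + 1 = 29/9.
For the smuggler: with q = P(Route-1), equating Day's and Night's payoffs gives 5q + 1 = −4q + 5 ⇒ q = 4/9.

29/9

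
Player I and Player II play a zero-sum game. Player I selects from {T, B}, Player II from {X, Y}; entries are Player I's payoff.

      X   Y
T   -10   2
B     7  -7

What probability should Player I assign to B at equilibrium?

Row minima: T → -10, B → -7; maximin = -7.
Column maxima: X → 7, Y → 2; minimax = 2.
-7 ≠ 2, so there is no saddle point; optimal play is mixed.
Let Player I play T with probability p. Expected payoff against X: (-10)p + 7(1−p) = −17p + 7; against Y: 2p + (-7)(1−p) = 9p − 7.
Setting these equal: −17p + 7 = 9p − 7 ⇒ −26p = -14 ⇒ p = 7/13, and the value is (-17)·(7/13) + 7 = -28/13.
For Player II: with q = P(X), equating T's and B's payoffs gives −12q + 2 = 14q − 7 ⇒ q = 9/26.

6/13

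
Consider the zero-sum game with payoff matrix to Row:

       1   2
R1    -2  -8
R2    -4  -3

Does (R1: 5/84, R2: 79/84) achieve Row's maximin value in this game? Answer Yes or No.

No

Against 1 this mix gives (5/84)·(-2) + (79/84)·(-4) = -163/42.
Against 2 this mix gives (5/84)·(-8) + (79/84)·(-3) = -277/84.
Column will play 1, holding Row to -163/42. Shifting weight toward the row that does better against 1 would raise this floor (the equalizing mix achieves -26/7 against both 1 and 2), so the proposed strategy is not optimal.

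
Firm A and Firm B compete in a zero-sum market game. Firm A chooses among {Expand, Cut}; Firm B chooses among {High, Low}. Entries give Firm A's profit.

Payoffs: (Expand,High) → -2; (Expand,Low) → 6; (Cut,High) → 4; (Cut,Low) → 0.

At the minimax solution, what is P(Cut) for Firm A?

Row minima: Expand → -2, Cut → 0; maximin = 0.
Column maxima: High → 4, Low → 6; minimax = 4.
0 ≠ 4, so there is no saddle point; optimal play is mixed.
Let Firm A play Expand with probability p. Expected payoff against High: (-2)p + 4(1−p) = −6p + 4; against Low: 6p + 0(1−p) = 6p.
Setting these equal: −6p + 4 = 6p ⇒ −12p = -4 ⇒ p = 1/3, and the value is (-6)·(1/3) + 4 = 2.
For Firm B: with q = P(High), equating Expand's and Cut's payoffs gives −8q + 6 = 4q ⇒ q = 1/2.

2/3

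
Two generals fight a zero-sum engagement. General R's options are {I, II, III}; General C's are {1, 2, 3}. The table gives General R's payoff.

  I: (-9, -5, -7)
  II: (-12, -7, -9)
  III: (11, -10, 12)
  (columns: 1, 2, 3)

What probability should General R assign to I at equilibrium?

21/25

Row minima: I → -9, II → -12, III → -10; maximin = -9.
Column maxima: 1 → 11, 2 → -5, 3 → 12; minimax = -5.
-9 ≠ -5, so there is no saddle point; optimal play is mixed.
II is strictly dominated by I, so General R never plays it.
3 is strictly dominated by 1 (it gives General R strictly more in every row), so General C never plays it.
On the remaining 2×2 (I, III vs 1, 2):
Let General R play I with probability p. Expected payoff against 1: (-9)p + 11(1−p) = −20p + 11; against 2: (-5)p + (-10)(1−p) = 5p − 10.
Setting these equal: −20p + 11 = 5p − 10 ⇒ −25p = -21 ⇒ p = 21/25, and the value is (-20)·(21/25) + 11 = -29/5.
For General C: with q = P(1), equating I's and III's payoffs gives −4q − 5 = 21q − 10 ⇒ q = 1/5.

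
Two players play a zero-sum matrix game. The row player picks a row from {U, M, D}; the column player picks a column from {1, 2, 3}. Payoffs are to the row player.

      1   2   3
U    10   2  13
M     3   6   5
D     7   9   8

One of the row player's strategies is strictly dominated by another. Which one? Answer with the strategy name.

D gives a strictly higher payoff than M against every column: 7 > 3, 9 > 6, 8 > 5.
So M is strictly dominated and the row player never plays it.

M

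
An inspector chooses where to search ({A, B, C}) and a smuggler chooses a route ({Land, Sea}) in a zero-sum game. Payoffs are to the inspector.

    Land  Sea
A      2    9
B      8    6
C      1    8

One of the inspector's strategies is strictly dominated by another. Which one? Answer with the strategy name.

A gives a strictly higher payoff than C against every column: 2 > 1, 9 > 8.
So C is strictly dominated and the inspector never plays it.

C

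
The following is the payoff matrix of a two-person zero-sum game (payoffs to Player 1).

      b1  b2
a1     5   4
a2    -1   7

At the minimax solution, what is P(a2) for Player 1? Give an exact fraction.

1/9

Row minima: a1 → 4, a2 → -1; maximin = 4.
Column maxima: b1 → 5, b2 → 7; minimax = 5.
4 ≠ 5, so there is no saddle point; optimal play is mixed.
Let Player 1 play a1 with probability p. Expected payoff against b1: 5p + (-1)(1−p) = 6p − 1; against b2: 4p + 7(1−p) = −3p + 7.
Setting these equal: 6p − 1 = −3p + 7 ⇒ 9p = 8 ⇒ p = 8/9, and the value is (6)·(8/9) − 1 = 13/3.
For Player 2: with q = P(b1), equating a1's and a2's payoffs gives q + 4 = −8q + 7 ⇒ q = 1/3.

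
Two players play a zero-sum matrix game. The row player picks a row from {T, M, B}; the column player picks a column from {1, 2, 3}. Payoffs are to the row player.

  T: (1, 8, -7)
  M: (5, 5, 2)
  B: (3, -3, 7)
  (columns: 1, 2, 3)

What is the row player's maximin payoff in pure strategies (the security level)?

Row minima: T → -7, M → 2, B → -3.
The best of these is 2.

2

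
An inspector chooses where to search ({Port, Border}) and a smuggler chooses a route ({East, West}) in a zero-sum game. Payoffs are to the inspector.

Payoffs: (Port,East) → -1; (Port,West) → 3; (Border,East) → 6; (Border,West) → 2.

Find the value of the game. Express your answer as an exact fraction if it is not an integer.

5/2

Row minima: Port → -1, Border → 2; maximin = 2.
Column maxima: East → 6, West → 3; minimax = 3.
2 ≠ 3, so there is no saddle point; optimal play is mixed.
Let the inspector play Port with probability p. Expected payoff against East: (-1)p + 6(1−p) = −7p + 6; against West: 3p + 2(1−p) = p + 2.
Setting these equal: −7p + 6 = p + 2 ⇒ −8p = -4 ⇒ p = 1/2, and the value is (-7)·(1/2) + 6 = 5/2.
For the smuggler: with q = P(East), equating Port's and Border's payoffs gives −4q + 3 = 4q + 2 ⇒ q = 1/8.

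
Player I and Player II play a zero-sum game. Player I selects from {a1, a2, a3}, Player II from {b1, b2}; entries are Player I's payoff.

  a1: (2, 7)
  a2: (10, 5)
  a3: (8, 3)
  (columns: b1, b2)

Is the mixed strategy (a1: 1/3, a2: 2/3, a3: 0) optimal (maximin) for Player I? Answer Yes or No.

Against b1 this mix gives (1/3)·2 + (2/3)·10 = 22/3.
Against b2 this mix gives (1/3)·7 + (2/3)·5 = 17/3.
Player II will play b2, holding Player I to 17/3. Shifting weight toward the row that does better against b2 would raise this floor (the equalizing mix achieves 6 against both b2 and b1), so the proposed strategy is not optimal.

No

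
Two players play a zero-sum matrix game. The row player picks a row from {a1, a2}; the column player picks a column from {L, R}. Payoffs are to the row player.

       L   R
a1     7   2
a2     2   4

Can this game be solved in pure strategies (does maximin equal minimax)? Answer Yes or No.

No

Row minima: a1 → 2, a2 → 2; maximin = 2.
Column maxima: L → 7, R → 4; minimax = 4.
2 ≠ 4, so no pure-strategy equilibrium exists.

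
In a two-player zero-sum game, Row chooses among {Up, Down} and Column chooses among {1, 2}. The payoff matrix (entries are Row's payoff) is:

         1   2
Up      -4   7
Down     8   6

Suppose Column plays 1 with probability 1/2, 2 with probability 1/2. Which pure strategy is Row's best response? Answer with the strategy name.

Down

Expected payoff of Up: (1/2)·(-4) + (1/2)·7 = 3/2.
Expected payoff of Down: (1/2)·8 + (1/2)·6 = 7.
The largest is 7, so Row's best response is Down.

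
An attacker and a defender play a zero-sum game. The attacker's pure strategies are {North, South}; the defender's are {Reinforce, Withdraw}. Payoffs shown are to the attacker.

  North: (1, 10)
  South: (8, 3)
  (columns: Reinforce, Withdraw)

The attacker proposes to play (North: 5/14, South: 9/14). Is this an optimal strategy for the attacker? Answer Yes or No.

Yes

Against Reinforce this mix gives (5/14)·1 + (9/14)·8 = 11/2.
Against Withdraw this mix gives (5/14)·10 + (9/14)·3 = 11/2.
All of the defender's active replies (Reinforce, Withdraw) yield 11/2, and no column does worse for the attacker. The mix makes the defender indifferent and guarantees 11/2, so it is optimal.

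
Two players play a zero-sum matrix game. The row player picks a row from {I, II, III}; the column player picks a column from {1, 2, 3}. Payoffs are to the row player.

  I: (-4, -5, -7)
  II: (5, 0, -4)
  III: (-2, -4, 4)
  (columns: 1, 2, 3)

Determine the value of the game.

Row minima: I → -7, II → -4, III → -4; maximin = -4.
Column maxima: 1 → 5, 2 → 0, 3 → 4; minimax = 0.
-4 ≠ 0, so there is no saddle point; optimal play is mixed.
I is strictly dominated by II, so the row player never plays it.
1 is strictly dominated by 2 (it gives the row player strictly more in every row), so the column player never plays it.
On the remaining 2×2 (II, III vs 2, 3):
Let the row player play II with probability p. Expected payoff against 2: 0p + (-4)(1−p) = 4p − 4; against 3: (-4)p + 4(1−p) = −8p + 4.
Setting these equal: 4p − 4 = −8p + 4 ⇒ 12p = 8 ⇒ p = 2/3, and the value is (4)·(2/3) − 4 = -4/3.
For the column player: with q = P(2), equating II's and III's payoffs gives 4q − 4 = −8q + 4 ⇒ q = 2/3.

-4/3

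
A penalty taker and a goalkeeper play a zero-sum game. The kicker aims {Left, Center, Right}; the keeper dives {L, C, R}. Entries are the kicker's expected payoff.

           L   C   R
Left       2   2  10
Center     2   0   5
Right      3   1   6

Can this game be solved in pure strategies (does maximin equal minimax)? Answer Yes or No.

Yes

Row minima: Left → 2, Center → 0, Right → 1; maximin = 2.
Column maxima: L → 3, C → 2, R → 10; minimax = 2.
maximin = minimax = 2, so a saddle point exists.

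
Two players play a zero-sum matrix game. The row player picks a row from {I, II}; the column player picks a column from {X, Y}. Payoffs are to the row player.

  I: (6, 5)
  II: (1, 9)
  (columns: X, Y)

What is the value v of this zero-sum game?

49/9

Row minima: I → 5, II → 1; maximin = 5.
Column maxima: X → 6, Y → 9; minimax = 6.
5 ≠ 6, so there is no saddle point; optimal play is mixed.
Let the row player play I with probability p. Expected payoff against X: 6p + 1(1−p) = 5p + 1; against Y: 5p + 9(1−p) = −4p + 9.
Setting these equal: 5p + 1 = −4p + 9 ⇒ 9p = 8 ⇒ p = 8/9, and the value is (5)·(8/9) + 1 = 49/9.
For the column player: with q = P(X), equating I's and II's payoffs gives q + 5 = −8q + 9 ⇒ q = 4/9.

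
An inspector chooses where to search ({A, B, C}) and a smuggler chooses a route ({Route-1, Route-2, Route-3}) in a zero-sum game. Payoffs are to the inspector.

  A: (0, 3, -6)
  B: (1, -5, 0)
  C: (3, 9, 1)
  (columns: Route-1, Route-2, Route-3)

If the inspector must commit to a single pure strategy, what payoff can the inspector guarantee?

Row minima: A → -6, B → -5, C → 1.
The best of these is 1.

1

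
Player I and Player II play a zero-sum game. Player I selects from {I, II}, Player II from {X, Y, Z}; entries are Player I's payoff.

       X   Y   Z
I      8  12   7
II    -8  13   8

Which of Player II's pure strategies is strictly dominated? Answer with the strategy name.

X holds Player I's payoff strictly below Y in every row: 8 < 12, -8 < 13.
So Y is strictly dominated for Player II.

Y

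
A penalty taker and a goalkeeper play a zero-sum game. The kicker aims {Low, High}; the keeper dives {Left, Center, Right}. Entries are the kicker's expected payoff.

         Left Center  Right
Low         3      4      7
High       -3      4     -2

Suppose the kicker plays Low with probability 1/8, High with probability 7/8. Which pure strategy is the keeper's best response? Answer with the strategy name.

If the keeper plays Left, the kicker's expected payoff is (1/8)·3 + (7/8)·(-3) = -9/4.
If the keeper plays Center, the kicker's expected payoff is (1/8)·4 + (7/8)·4 = 4.
If the keeper plays Right, the kicker's expected payoff is (1/8)·7 + (7/8)·(-2) = -7/8.
The keeper minimizes the kicker's payoff; the smallest is -9/4, so the best response is Left.

Left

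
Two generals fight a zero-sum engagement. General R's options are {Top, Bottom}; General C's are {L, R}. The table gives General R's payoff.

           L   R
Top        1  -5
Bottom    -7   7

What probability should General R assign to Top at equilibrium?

7/10

Row minima: Top → -5, Bottom → -7; maximin = -5.
Column maxima: L → 1, R → 7; minimax = 1.
-5 ≠ 1, so there is no saddle point; optimal play is mixed.
Let General R play Top with probability p. Expected payoff against L: 1p + (-7)(1−p) = 8p − 7; against R: (-5)p + 7(1−p) = −12p + 7.
Setting these equal: 8p − 7 = −12p + 7 ⇒ 20p = 14 ⇒ p = 7/10, and the value is (8)·(7/10) − 7 = -7/5.
For General C: with q = P(L), equating Top's and Bottom's payoffs gives 6q − 5 = −14q + 7 ⇒ q = 3/5.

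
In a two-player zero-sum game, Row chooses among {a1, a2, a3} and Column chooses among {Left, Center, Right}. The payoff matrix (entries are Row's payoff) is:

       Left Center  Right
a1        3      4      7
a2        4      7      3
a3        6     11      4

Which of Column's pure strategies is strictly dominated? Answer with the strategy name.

Left holds Row's payoff strictly below Center in every row: 3 < 4, 4 < 7, 6 < 11.
So Center is strictly dominated for Column.

Center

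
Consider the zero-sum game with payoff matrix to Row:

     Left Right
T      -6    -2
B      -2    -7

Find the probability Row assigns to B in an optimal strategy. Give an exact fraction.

4/9

Row minima: T → -6, B → -7; maximin = -6.
Column maxima: Left → -2, Right → -2; minimax = -2.
-6 ≠ -2, so there is no saddle point; optimal play is mixed.
Let Row play T with probability p. Expected payoff against Left: (-6)p + (-2)(1−p) = −4p − 2; against Right: (-2)p + (-7)(1−p) = 5p − 7.
Setting these equal: −4p − 2 = 5p − 7 ⇒ −9p = -5 ⇒ p = 5/9, and the value is (-4)·(5/9) − 2 = -38/9.
For Column: with q = P(Left), equating T's and B's payoffs gives −4q − 2 = 5q − 7 ⇒ q = 5/9.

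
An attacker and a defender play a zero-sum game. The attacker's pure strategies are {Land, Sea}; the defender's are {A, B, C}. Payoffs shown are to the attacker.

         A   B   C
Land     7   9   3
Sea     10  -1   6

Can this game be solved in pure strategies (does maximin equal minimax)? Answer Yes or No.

Row minima: Land → 3, Sea → -1; maximin = 3.
Column maxima: A → 10, B → 9, C → 6; minimax = 6.
3 ≠ 6, so no pure-strategy equilibrium exists.

No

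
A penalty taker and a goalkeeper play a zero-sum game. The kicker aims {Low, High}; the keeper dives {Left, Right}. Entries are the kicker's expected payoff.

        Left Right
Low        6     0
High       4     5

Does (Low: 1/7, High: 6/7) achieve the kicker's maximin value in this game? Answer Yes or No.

Yes

Against Left this mix gives (1/7)·6 + (6/7)·4 = 30/7.
Against Right this mix gives (1/7)·0 + (6/7)·5 = 30/7.
All of the keeper's active replies (Left, Right) yield 30/7, and no column does worse for the kicker. The mix makes the keeper indifferent and guarantees 30/7, so it is optimal.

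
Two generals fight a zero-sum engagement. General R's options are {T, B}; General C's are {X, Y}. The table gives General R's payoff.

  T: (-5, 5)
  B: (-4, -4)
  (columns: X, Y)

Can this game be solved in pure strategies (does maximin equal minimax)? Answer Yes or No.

Row minima: T → -5, B → -4; maximin = -4.
Column maxima: X → -4, Y → 5; minimax = -4.
maximin = minimax = -4, so a saddle point exists.

Yes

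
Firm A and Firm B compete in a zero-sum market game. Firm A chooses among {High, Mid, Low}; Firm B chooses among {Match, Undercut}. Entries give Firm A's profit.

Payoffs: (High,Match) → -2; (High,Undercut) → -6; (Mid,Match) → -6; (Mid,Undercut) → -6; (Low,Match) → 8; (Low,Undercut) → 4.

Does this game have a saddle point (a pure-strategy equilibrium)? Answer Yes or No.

Row minima: High → -6, Mid → -6, Low → 4; maximin = 4.
Column maxima: Match → 8, Undercut → 4; minimax = 4.
maximin = minimax = 4, so a saddle point exists.

Yes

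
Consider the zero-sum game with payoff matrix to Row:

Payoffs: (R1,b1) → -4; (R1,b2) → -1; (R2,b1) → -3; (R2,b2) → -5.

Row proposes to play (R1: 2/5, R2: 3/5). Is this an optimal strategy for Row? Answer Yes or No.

Yes

Against b1 this mix gives (2/5)·(-4) + (3/5)·(-3) = -17/5.
Against b2 this mix gives (2/5)·(-1) + (3/5)·(-5) = -17/5.
All of Column's active replies (b1, b2) yield -17/5, and no column does worse for Row. The mix makes Column indifferent and guarantees -17/5, so it is optimal.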